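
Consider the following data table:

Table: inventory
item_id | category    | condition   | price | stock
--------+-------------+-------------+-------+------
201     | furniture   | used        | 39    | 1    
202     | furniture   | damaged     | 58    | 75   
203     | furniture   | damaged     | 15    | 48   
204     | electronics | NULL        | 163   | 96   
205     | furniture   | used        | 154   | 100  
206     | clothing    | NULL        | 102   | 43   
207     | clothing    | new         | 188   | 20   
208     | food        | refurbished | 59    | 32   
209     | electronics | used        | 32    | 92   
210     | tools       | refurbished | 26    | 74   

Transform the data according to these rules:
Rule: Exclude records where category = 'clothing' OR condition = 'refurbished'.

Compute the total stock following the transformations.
412

Step 1: Find records where category = 'clothing' OR condition = 'refurbished'
Step 2: 4 records match, summing to 169
Step 3: Original sum: 581
Step 4: Remaining sum = 581 - 169 = 412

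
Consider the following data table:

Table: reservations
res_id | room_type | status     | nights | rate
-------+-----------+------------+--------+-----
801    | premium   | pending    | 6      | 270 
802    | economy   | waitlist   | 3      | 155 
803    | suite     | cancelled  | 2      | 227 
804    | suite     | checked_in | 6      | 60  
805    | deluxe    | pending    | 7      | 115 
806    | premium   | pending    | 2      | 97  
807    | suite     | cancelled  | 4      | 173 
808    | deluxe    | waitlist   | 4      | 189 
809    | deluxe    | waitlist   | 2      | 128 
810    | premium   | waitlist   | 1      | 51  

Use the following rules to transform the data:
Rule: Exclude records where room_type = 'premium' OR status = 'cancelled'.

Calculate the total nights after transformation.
22

Step 1: Find records where room_type = 'premium' OR status = 'cancelled'
Step 2: 5 records match, summing to 15
Step 3: Original sum: 37
Step 4: Remaining sum = 37 - 15 = 22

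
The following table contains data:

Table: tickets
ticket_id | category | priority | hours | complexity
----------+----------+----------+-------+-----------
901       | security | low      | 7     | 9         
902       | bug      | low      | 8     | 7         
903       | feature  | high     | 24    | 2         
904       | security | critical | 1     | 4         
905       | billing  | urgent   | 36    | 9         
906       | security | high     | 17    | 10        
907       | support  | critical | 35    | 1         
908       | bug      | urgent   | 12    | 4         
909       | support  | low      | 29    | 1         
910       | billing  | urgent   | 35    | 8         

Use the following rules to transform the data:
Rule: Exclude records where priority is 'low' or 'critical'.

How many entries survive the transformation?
5

Step 1: Count records to exclude
  - 3 (low) + 2 (critical) = 5 records
Step 2: Total records: 10
Step 3: Remaining = 10 - 5 = 5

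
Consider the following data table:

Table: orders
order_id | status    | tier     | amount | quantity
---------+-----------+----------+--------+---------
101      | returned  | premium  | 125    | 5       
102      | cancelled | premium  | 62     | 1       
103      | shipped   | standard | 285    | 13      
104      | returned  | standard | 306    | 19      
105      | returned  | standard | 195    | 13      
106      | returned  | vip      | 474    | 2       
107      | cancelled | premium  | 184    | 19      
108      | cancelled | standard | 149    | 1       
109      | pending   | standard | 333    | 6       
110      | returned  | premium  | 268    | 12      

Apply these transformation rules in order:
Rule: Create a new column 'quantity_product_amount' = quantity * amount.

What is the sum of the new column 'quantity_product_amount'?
22548

Step 1: For each record, compute quantity * amount
Example calculations:
  5 * 125 = 625
  1 * 62 = 62
  13 * 285 = 3705
  ...
Step 2: Sum all derived values
Step 3: Total = 22548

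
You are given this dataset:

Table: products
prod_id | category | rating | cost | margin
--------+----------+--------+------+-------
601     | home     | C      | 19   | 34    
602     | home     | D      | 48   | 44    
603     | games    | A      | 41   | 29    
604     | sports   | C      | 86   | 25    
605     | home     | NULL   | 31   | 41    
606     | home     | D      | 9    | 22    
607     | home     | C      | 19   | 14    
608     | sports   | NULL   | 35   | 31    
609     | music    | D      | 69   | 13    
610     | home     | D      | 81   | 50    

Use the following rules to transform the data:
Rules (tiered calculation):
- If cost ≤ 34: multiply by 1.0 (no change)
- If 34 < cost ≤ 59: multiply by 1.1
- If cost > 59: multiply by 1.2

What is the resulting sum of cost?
497.6

Step 1: Tier 1 (cost ≤ 34): 4 records, sum = 78 × 1.0 = 78.0
Step 2: Tier 2 (34 < cost ≤ 59): 3 records, sum = 124 × 1.1 = 136.4
Step 3: Tier 3 (cost > 59): 3 records, sum = 236 × 1.2 = 283.2
Step 4: Final sum = 78.0 + 136.4 + 283.2 = 497.6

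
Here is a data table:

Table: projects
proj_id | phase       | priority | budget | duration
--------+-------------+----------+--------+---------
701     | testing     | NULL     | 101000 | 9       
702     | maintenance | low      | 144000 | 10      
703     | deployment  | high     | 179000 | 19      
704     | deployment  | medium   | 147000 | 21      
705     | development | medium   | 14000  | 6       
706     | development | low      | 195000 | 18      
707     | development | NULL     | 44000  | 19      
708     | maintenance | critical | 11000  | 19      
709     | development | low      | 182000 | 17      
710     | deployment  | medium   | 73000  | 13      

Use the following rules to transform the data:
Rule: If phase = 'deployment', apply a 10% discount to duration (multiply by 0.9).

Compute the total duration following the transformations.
145.7

Step 1: Records with phase = 'deployment' have total duration = 53
Step 2: Apply multiplier: 53 × 0.9 = 47.7
Step 3: Other records total: 98
Step 4: Final sum = 47.7 + 98 = 145.7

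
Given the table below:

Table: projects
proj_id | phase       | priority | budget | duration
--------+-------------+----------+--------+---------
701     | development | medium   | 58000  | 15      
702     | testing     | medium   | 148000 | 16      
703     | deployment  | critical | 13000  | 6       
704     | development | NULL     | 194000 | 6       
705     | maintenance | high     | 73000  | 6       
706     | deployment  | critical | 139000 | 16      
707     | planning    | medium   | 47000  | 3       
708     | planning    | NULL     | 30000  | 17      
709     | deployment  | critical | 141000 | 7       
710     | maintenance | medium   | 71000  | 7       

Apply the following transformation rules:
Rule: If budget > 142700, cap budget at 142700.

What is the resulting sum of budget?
857400

Step 1: 2 records have budget > 142700
Step 2: These records originally summed to 342000
Step 3: After capping: 2 × 142700 = 285400
Step 4: Unaffected records sum: 572000
Step 5: Final sum = 285400 + 572000 = 857400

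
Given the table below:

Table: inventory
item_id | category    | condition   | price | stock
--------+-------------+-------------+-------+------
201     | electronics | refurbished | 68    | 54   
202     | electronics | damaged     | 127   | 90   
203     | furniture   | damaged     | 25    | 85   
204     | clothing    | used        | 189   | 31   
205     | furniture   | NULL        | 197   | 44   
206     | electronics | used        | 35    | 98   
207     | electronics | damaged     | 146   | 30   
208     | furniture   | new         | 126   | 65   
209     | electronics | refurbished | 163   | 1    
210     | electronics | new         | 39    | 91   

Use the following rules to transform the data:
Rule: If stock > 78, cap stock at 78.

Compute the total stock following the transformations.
537

Step 1: 4 records have stock > 78
Step 2: These records originally summed to 364
Step 3: After capping: 4 × 78 = 312
Step 4: Unaffected records sum: 225
Step 5: Final sum = 312 + 225 = 537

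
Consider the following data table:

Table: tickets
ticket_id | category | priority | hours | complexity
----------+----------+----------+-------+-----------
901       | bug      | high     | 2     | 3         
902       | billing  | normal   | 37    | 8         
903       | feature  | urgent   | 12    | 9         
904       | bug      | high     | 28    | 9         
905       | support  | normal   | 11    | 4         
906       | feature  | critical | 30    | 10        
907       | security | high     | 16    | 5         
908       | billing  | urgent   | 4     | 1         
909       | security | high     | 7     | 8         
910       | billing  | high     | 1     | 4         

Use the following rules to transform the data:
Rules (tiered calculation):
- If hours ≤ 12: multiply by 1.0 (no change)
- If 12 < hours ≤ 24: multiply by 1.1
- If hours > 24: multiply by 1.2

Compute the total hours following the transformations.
168.6

Step 1: Tier 1 (hours ≤ 12): 6 records, sum = 37 × 1.0 = 37.0
Step 2: Tier 2 (12 < hours ≤ 24): 1 records, sum = 16 × 1.1 = 17.6
Step 3: Tier 3 (hours > 24): 3 records, sum = 95 × 1.2 = 114.0
Step 4: Final sum = 37.0 + 17.6 + 114.0 = 168.6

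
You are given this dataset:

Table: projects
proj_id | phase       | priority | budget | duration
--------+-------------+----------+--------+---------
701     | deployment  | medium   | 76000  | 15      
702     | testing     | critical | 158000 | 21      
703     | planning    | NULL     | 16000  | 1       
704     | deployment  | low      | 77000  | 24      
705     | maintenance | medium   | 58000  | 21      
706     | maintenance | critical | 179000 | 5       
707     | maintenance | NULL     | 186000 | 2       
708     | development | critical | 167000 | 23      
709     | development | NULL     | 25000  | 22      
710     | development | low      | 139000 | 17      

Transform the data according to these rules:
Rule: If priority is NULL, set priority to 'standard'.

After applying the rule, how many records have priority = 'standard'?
3

Step 1: Count records where priority IS NULL
Step 2: Found 3 records with NULL priority
Step 3: These records will have priority set to 'standard'
Step 4: Records already having priority = 'standard': 0
Step 5: Answer: 3 + 0 = 3 records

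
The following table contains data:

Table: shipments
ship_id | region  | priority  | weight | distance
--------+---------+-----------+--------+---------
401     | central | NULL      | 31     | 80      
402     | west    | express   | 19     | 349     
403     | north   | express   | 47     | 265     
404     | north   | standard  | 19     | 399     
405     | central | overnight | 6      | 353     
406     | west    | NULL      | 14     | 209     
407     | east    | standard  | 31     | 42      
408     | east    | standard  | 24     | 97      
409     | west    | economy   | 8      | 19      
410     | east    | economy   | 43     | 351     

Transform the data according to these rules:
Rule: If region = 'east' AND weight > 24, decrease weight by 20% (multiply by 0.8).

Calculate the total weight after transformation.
227.2

Step 1: Find records where region = 'east' AND weight > 24
Step 2: 2 records match, summing to 74
Step 3: After multiplier: 74 × 0.8 = 59.2
Step 4: Unaffected records sum: 168
Step 5: Final sum = 59.2 + 168 = 227.2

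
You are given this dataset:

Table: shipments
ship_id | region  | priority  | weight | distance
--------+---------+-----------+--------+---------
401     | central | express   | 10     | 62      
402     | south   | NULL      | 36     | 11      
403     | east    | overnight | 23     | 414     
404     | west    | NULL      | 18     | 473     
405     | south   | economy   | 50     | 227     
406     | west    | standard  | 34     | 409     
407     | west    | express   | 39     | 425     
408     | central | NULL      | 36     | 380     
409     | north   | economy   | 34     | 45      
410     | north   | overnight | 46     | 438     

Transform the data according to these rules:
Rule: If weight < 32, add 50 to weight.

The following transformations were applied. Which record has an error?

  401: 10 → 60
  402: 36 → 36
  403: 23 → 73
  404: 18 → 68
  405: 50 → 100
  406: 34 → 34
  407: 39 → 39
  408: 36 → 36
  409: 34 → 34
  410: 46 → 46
Record 405 has an error. The correct transformed value should be 50, not 100.

Step 1: Check each record against the rule
Step 2: Record 405 has weight = 50
Step 3: Since 50 >= 32, the bonus should not have been applied
Step 4: Correct value = 50, but claimed value = 100
Conclusion: Record 405 has the error.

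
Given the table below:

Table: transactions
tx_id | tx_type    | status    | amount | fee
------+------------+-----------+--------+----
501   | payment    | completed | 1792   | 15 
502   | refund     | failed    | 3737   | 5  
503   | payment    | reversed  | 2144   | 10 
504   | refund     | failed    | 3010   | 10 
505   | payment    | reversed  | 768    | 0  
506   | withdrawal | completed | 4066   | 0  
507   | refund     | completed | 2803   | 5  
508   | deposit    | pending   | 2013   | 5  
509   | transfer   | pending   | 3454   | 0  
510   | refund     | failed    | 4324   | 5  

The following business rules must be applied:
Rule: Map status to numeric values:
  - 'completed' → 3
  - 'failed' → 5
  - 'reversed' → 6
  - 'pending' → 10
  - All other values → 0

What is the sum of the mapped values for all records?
56

Step 1: Apply mapping to each record
Step 2: Count by status:
  'completed': 3 records × 3 = 9
  'failed': 3 records × 5 = 15
  'reversed': 2 records × 6 = 12
  'pending': 2 records × 10 = 20
Step 3: Sum all mapped values = 56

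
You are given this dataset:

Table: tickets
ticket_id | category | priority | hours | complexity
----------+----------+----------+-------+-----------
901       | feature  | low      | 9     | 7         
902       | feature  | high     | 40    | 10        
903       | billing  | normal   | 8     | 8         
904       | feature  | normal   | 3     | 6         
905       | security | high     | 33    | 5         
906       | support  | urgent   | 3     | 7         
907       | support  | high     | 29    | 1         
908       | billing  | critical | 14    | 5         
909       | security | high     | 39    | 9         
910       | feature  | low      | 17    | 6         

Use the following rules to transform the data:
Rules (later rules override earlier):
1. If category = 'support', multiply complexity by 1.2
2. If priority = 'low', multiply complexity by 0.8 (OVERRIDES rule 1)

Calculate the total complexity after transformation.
63.0

Step 1: Rule 2 takes priority for records with priority = 'low'
  - 2 records: 13 × 0.8 = 10.4
Step 2: Rule 1 applies to remaining records with category = 'support'
  - 2 records: 8 × 1.2 = 9.6
Step 3: Other records unchanged: 43
Step 4: Final sum = 10.4 + 9.6 + 43 = 63.0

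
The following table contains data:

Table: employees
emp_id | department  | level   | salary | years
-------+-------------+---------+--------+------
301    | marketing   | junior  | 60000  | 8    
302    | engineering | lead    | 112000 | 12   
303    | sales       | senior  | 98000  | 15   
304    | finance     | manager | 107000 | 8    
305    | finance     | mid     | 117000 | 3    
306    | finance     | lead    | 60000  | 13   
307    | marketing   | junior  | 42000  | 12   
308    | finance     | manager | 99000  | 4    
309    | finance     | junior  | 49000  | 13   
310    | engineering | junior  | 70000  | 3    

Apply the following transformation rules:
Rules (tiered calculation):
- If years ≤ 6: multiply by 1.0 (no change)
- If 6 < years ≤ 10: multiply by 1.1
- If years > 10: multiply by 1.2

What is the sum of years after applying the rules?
105.6

Step 1: Tier 1 (years ≤ 6): 3 records, sum = 10 × 1.0 = 10.0
Step 2: Tier 2 (6 < years ≤ 10): 2 records, sum = 16 × 1.1 = 17.6
Step 3: Tier 3 (years > 10): 5 records, sum = 65 × 1.2 = 78.0
Step 4: Final sum = 10.0 + 17.6 + 78.0 = 105.6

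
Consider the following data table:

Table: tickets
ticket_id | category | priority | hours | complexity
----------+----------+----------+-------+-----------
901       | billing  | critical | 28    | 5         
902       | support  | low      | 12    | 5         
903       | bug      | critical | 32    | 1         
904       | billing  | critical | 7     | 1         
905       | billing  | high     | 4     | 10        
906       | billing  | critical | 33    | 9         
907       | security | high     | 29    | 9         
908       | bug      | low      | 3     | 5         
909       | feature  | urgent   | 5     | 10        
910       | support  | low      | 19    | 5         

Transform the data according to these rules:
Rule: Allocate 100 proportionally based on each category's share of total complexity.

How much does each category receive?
billing: 41.67, bug: 10.0, feature: 16.67, security: 15.0, support: 16.67

Step 1: Calculate total complexity = 60
Step 2: Calculate each category's proportion:
  billing: 25/60 = 41.67% → 41.67
  bug: 6/60 = 10.00% → 10.0
  feature: 10/60 = 16.67% → 16.67
  security: 9/60 = 15.00% → 15.0
  support: 10/60 = 16.67% → 16.67
Step 3: Verify: sum of allocations ≈ 100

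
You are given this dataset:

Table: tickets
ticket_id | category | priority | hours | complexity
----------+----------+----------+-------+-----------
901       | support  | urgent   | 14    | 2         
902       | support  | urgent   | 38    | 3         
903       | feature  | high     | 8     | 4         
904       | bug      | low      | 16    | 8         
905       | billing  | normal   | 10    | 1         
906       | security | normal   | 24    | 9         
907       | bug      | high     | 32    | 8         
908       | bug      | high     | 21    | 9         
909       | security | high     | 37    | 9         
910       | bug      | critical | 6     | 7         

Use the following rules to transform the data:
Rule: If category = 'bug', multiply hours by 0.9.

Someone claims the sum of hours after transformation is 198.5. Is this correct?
Yes, the result is correct.

Step 1: Calculate the correct sum after transformation
Step 2: Apply multiplier 0.9 to records where category = 'bug'
Step 3: Correct result = 198.5
Step 4: Claimed result = 198.5
Step 5: 198.5 = 198.5 ✓
Conclusion: The claimed result is correct.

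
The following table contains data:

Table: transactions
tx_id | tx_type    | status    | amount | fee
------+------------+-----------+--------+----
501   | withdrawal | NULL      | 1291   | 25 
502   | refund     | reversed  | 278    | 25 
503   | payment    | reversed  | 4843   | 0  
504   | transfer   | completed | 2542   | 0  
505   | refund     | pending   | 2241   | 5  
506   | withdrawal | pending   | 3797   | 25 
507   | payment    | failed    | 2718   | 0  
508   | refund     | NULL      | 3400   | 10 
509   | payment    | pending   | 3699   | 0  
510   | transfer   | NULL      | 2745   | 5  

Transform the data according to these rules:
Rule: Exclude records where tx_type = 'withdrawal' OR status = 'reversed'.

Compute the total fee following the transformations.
20

Step 1: Find records where tx_type = 'withdrawal' OR status = 'reversed'
Step 2: 4 records match, summing to 75
Step 3: Original sum: 95
Step 4: Remaining sum = 95 - 75 = 20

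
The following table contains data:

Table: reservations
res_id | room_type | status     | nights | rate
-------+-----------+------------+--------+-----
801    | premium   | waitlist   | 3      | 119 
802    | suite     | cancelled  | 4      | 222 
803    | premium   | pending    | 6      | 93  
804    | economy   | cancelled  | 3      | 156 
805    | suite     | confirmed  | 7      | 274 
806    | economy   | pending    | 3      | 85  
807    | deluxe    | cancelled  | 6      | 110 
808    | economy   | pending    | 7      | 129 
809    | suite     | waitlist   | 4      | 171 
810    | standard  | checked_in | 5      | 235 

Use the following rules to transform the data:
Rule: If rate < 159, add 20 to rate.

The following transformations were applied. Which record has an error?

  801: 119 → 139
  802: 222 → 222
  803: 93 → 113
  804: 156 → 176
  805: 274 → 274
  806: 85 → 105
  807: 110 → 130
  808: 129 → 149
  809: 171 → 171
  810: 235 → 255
Record 810 has an error. The correct transformed value should be 235, not 255.

Step 1: Check each record against the rule
Step 2: Record 810 has rate = 235
Step 3: Since 235 >= 159, the bonus should not have been applied
Step 4: Correct value = 235, but claimed value = 255
Conclusion: Record 810 has the error.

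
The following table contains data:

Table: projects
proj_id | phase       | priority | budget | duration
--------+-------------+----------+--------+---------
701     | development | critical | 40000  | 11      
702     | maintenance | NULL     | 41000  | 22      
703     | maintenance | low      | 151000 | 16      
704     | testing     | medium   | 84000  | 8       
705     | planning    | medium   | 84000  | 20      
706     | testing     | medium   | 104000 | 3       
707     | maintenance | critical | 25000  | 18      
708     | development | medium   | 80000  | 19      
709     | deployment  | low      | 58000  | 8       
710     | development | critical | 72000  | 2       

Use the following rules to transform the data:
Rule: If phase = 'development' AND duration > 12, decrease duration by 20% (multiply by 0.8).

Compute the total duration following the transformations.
123.2

Step 1: Find records where phase = 'development' AND duration > 12
Step 2: 1 records match, summing to 19
Step 3: After multiplier: 19 × 0.8 = 15.2
Step 4: Unaffected records sum: 108
Step 5: Final sum = 15.2 + 108 = 123.2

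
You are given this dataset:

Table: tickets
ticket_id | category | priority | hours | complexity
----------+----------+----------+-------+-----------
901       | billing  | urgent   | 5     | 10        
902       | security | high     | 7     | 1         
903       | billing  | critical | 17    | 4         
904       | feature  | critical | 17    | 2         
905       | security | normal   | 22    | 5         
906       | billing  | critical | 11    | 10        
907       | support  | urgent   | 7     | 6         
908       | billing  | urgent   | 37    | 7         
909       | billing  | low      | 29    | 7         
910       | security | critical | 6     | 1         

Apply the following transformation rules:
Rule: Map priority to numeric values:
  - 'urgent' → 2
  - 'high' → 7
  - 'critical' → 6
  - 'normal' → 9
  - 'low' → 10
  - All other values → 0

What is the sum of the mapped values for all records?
56

Step 1: Apply mapping to each record
Step 2: Count by status:
  'urgent': 3 records × 2 = 6
  'high': 1 records × 7 = 7
  'critical': 4 records × 6 = 24
  'normal': 1 records × 9 = 9
  'low': 1 records × 10 = 10
Step 3: Sum all mapped values = 56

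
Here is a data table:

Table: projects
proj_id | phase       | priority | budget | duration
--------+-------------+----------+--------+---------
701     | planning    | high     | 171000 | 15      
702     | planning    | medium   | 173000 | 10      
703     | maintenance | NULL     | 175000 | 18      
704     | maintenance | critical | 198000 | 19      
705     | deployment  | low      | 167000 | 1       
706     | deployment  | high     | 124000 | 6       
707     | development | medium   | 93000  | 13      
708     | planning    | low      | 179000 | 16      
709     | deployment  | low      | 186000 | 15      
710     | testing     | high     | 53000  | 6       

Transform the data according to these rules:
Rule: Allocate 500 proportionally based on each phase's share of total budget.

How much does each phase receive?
deployment: 157.01, development: 30.61, maintenance: 122.78, planning: 172.15, testing: 17.45

Step 1: Calculate total budget = 1519000
Step 2: Calculate each phase's proportion:
  deployment: 477000/1519000 = 31.40% → 157.01
  development: 93000/1519000 = 6.12% → 30.61
  maintenance: 373000/1519000 = 24.56% → 122.78
  planning: 523000/1519000 = 34.43% → 172.15
  testing: 53000/1519000 = 3.49% → 17.45
Step 3: Verify: sum of allocations ≈ 500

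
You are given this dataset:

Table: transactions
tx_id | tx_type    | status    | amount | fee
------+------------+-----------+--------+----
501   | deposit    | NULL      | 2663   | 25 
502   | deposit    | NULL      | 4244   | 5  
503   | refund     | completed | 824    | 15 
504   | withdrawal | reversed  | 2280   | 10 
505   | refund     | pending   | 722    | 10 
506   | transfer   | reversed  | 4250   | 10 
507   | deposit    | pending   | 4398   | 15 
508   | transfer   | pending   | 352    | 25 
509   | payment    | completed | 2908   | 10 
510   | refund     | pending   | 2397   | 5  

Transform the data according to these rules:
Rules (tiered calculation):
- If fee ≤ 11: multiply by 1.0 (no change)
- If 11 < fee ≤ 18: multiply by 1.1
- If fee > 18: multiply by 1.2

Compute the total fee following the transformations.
143.0

Step 1: Tier 1 (fee ≤ 11): 6 records, sum = 50 × 1.0 = 50.0
Step 2: Tier 2 (11 < fee ≤ 18): 2 records, sum = 30 × 1.1 = 33.0
Step 3: Tier 3 (fee > 18): 2 records, sum = 50 × 1.2 = 60.0
Step 4: Final sum = 50.0 + 33.0 + 60.0 = 143.0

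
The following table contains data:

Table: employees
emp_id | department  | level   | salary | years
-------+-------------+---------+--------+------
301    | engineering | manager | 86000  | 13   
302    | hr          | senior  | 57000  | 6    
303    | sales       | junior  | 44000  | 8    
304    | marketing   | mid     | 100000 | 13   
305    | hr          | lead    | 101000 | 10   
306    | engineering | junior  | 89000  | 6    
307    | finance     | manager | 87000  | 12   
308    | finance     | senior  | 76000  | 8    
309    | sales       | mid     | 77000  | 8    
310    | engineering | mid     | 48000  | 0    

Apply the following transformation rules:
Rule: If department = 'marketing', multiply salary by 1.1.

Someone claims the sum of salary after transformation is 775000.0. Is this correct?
Yes, the result is correct.

Step 1: Calculate the correct sum after transformation
Step 2: Apply multiplier 1.1 to records where department = 'marketing'
Step 3: Correct result = 775000.0
Step 4: Claimed result = 775000.0
Step 5: 775000.0 = 775000.0 ✓
Conclusion: The claimed result is correct.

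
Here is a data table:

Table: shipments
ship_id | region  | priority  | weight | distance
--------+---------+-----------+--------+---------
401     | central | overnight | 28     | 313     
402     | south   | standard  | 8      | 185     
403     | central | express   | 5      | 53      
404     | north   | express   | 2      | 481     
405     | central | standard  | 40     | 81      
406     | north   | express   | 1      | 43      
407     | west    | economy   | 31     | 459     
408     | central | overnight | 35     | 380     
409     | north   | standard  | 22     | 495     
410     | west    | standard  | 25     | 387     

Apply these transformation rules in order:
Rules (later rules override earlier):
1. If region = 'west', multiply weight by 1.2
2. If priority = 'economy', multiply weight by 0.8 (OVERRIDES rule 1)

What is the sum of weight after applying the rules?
195.8

Step 1: Rule 2 takes priority for records with priority = 'economy'
  - 1 records: 31 × 0.8 = 24.8
Step 2: Rule 1 applies to remaining records with region = 'west'
  - 1 records: 25 × 1.2 = 30.0
Step 3: Other records unchanged: 141
Step 4: Final sum = 24.8 + 30.0 + 141 = 195.8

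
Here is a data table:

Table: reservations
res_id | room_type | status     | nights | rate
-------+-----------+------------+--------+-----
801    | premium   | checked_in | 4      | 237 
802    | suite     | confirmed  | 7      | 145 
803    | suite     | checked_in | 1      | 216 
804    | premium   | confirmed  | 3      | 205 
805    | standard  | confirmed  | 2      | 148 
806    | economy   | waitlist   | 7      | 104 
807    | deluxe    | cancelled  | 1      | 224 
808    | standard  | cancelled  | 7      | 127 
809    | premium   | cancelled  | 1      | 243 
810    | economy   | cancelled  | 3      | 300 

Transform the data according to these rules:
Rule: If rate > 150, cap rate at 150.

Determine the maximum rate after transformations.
150

Step 1: Original maximum rate = 300
Step 2: Apply cap at 150
Step 3: 6 records had rate > 150 and were capped
Step 4: Maximum after transformation = 150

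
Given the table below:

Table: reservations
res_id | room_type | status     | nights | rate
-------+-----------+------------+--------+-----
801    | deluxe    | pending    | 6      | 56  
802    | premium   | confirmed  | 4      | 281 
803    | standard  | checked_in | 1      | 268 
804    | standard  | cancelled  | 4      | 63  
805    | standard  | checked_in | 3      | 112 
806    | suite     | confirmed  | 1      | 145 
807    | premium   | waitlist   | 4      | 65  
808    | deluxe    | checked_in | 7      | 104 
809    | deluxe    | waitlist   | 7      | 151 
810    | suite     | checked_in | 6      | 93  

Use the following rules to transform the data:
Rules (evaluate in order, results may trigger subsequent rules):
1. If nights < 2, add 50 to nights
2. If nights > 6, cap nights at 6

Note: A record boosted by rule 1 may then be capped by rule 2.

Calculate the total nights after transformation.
51

Step 1: Apply rule 1 to records with nights < 2
  - 2 records get bonus of 50
  - Of these, 2 records then exceed 6 and get capped
Step 2: Apply rule 2 to records with nights > 6
  - 2 records (original) are capped
Step 3: Calculate final sum = 51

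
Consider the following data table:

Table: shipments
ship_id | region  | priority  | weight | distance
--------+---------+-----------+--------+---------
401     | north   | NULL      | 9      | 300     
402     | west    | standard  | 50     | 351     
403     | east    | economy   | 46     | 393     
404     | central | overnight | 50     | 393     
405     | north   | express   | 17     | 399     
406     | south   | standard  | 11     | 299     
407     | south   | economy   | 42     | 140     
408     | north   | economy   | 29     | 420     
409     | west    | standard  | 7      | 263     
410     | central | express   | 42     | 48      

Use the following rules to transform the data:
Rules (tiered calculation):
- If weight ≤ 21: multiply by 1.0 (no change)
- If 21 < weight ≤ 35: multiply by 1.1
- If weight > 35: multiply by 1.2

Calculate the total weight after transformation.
351.9

Step 1: Tier 1 (weight ≤ 21): 4 records, sum = 44 × 1.0 = 44.0
Step 2: Tier 2 (21 < weight ≤ 35): 1 records, sum = 29 × 1.1 = 31.9
Step 3: Tier 3 (weight > 35): 5 records, sum = 230 × 1.2 = 276.0
Step 4: Final sum = 44.0 + 31.9 + 276.0 = 351.9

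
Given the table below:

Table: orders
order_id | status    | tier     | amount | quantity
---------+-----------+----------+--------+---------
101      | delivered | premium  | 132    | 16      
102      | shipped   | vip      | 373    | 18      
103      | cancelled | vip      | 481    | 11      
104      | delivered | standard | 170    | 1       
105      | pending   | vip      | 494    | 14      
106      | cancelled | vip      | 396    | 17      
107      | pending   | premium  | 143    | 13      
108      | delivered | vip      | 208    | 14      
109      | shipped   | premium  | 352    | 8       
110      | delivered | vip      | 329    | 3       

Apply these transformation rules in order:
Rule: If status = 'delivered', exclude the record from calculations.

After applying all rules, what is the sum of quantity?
81

Step 1: Identify records where status = 'delivered'
Step 2: The excluded records sum to 34
Step 3: Original total quantity = 115
Step 4: Remaining total = 115 - 34 = 81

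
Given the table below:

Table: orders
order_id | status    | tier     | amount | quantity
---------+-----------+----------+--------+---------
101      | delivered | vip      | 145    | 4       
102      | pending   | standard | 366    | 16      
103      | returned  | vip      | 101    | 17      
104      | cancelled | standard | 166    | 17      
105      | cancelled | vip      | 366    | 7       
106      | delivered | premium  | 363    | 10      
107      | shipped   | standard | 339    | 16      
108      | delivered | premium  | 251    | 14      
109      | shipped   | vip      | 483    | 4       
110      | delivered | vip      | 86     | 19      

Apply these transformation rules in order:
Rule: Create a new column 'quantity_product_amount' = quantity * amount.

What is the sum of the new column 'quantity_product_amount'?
29671

Step 1: For each record, compute quantity * amount
Example calculations:
  4 * 145 = 580
  16 * 366 = 5856
  17 * 101 = 1717
  ...
Step 2: Sum all derived values
Step 3: Total = 29671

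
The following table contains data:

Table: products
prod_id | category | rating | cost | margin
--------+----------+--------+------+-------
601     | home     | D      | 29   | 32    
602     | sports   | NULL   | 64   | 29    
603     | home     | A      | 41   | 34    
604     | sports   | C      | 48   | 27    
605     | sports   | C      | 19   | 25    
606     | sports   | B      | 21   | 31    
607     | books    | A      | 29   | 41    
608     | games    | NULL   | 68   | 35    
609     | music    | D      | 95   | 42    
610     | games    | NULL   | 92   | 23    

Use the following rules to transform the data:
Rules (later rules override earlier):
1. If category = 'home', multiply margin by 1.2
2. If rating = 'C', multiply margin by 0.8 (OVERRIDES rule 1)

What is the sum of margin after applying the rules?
321.8

Step 1: Rule 2 takes priority for records with rating = 'C'
  - 2 records: 52 × 0.8 = 41.6
Step 2: Rule 1 applies to remaining records with category = 'home'
  - 2 records: 66 × 1.2 = 79.2
Step 3: Other records unchanged: 201
Step 4: Final sum = 41.6 + 79.2 + 201 = 321.8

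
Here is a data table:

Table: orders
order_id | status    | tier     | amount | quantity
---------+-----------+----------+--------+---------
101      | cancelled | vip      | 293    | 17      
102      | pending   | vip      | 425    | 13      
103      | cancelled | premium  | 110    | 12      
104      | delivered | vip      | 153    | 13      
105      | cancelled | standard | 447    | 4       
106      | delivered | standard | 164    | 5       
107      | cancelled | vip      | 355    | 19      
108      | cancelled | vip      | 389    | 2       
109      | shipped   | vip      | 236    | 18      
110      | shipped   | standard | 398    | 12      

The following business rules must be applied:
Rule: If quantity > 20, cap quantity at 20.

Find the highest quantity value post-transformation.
19

Step 1: Original maximum quantity = 19
Step 2: Check cap of 20 against maximum
Step 3: No records exceed the cap (max 19 <= cap 20), so no capping applies
Step 4: Maximum after transformation = 19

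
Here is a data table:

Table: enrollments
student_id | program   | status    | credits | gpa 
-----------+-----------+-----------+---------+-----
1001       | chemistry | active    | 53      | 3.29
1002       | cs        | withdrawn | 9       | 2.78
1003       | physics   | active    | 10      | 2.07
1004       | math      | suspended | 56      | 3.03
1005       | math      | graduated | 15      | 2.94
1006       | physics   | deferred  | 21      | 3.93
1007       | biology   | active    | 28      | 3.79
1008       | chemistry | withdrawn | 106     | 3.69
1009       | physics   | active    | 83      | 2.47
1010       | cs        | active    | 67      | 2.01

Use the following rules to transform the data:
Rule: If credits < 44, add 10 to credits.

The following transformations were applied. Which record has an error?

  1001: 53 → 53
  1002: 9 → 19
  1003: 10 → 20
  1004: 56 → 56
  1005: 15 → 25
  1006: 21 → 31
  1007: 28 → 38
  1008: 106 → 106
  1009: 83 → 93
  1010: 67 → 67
Record 1009 has an error. The correct transformed value should be 83, not 93.

Step 1: Check each record against the rule
Step 2: Record 1009 has credits = 83
Step 3: Since 83 >= 44, the bonus should not have been applied
Step 4: Correct value = 83, but claimed value = 93
Conclusion: Record 1009 has the error.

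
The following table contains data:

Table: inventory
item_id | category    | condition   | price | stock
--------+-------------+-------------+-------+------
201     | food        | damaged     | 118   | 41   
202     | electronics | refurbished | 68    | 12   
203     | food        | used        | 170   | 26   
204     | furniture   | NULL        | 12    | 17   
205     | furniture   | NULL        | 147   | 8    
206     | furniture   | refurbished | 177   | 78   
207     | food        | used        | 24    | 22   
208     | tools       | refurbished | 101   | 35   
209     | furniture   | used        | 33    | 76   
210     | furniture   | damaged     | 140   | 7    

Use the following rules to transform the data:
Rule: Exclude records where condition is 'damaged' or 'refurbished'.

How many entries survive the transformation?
5

Step 1: Count records to exclude
  - 2 (damaged) + 3 (refurbished) = 5 records
Step 2: Total records: 10
Step 3: Remaining = 10 - 5 = 5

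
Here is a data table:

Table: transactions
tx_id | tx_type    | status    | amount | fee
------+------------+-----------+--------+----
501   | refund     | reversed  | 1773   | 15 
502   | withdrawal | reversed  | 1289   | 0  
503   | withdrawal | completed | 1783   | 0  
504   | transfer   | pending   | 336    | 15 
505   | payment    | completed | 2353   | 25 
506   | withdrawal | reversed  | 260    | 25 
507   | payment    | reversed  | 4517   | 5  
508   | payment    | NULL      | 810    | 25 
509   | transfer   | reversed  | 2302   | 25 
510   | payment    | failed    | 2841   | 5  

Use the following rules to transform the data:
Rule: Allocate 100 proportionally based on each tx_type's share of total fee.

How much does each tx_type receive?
payment: 42.86, refund: 10.71, transfer: 28.57, withdrawal: 17.86

Step 1: Calculate total fee = 140
Step 2: Calculate each tx_type's proportion:
  payment: 60/140 = 42.86% → 42.86
  refund: 15/140 = 10.71% → 10.71
  transfer: 40/140 = 28.57% → 28.57
  withdrawal: 25/140 = 17.86% → 17.86
Step 3: Verify: sum of allocations ≈ 100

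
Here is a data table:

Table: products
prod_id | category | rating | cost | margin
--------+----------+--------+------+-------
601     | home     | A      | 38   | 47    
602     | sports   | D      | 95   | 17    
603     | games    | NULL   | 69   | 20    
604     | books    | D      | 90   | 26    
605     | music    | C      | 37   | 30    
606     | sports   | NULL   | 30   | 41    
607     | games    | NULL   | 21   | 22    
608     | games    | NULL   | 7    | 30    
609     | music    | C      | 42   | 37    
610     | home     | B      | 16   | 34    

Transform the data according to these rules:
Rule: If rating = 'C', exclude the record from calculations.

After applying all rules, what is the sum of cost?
366

Step 1: Identify records where rating = 'C'
Step 2: The excluded records sum to 79
Step 3: Original total cost = 445
Step 4: Remaining total = 445 - 79 = 366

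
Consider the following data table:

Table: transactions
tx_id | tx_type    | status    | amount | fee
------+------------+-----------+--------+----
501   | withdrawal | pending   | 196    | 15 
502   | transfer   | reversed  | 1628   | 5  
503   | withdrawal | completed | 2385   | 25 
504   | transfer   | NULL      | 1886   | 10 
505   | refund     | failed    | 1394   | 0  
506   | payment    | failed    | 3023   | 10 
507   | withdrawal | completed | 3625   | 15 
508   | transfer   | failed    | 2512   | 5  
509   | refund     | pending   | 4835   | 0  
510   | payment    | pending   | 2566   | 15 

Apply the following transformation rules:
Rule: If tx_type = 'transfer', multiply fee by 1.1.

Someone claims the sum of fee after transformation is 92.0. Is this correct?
No, the correct result is 102.0.

Step 1: Calculate the correct sum after transformation
Step 2: Apply multiplier 1.1 to records where tx_type = 'transfer'
Step 3: Correct result = 102.0
Step 4: Claimed result = 92.0
Step 5: 102.0 ≠ 92.0
Conclusion: The claimed result is incorrect. The correct answer is 102.0.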